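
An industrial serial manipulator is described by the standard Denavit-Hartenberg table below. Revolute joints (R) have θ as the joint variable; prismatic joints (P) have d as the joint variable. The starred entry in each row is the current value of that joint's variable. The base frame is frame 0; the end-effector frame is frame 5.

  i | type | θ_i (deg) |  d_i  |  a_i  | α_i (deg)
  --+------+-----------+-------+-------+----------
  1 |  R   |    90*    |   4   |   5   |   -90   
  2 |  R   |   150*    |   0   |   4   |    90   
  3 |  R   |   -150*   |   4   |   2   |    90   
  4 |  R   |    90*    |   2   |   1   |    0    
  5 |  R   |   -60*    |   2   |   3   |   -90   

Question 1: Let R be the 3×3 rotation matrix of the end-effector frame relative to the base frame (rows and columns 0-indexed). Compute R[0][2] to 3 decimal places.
End-effector z-axis (col 2 of R) = (-0.2500,0.0580,-0.9665)
R[0][2] = -0.2500

-0.250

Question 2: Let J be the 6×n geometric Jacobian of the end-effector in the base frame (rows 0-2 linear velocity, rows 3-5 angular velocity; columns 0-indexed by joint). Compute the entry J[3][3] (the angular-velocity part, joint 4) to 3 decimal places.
axis z_3 = (-0.8660,0.4330,0.2500); lever o_n−o_3 = (-2.1651,4.9306,-0.0401)
cross product → J_v[:, 3] = (-1.2500,-0.5760,-3.3325)
J_ω[:, 3] = z_3
entry J[3][3] = -0.8660

-0.866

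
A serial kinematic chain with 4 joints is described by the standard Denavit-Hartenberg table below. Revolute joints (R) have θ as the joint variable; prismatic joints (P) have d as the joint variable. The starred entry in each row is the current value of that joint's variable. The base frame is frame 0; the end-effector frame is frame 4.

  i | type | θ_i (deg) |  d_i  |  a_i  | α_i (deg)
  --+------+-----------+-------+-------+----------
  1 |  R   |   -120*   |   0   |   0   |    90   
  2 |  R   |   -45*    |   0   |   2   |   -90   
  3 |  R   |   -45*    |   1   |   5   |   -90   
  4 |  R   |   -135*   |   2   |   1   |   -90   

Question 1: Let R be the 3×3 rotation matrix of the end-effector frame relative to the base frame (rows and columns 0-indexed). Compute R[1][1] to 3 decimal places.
0.787

End-effector y-axis (col 1 of R) = (-0.3624,0.7866,0.5000)
R[1][1] = 0.7866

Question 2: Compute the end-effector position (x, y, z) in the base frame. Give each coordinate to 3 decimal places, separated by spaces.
-4.288 -4.184 -3.354

after link 1: o_1 = (0.0000, 0.0000, 0.0000)
after link 2: o_2 = (-0.7071, -1.2247, -1.4142)
after link 3: o_3 = (-5.3725, -2.2344, -3.2071)
after link 4: o_4 = (-4.2880, -4.1844, -3.3536)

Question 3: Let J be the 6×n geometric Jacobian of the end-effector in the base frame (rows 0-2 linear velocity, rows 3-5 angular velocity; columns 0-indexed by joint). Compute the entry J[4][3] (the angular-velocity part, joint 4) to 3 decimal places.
axis z_3 = (0.3624,-0.7866,-0.5000); lever o_n−o_3 = (1.0845,-1.9500,-0.1464)
cross product → J_v[:, 3] = (-0.8598,-0.4892,0.1464)
J_ω[:, 3] = z_3
entry J[4][3] = -0.7866

-0.787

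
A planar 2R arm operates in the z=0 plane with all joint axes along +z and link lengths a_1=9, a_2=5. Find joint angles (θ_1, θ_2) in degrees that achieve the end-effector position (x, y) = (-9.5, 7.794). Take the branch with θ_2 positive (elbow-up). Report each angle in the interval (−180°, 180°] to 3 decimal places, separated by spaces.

cos θ_2 = (150.9964−9²−5²)/(2·9·5) = 0.5000; θ_2 = 60.0026° (elbow-up)
β = atan2(7.7940,-9.5000) = 140.6338°; ψ = atan2(4.3302,11.4998) = 20.6338°
θ_1 = β − ψ = 120.0000°

120.000 60.003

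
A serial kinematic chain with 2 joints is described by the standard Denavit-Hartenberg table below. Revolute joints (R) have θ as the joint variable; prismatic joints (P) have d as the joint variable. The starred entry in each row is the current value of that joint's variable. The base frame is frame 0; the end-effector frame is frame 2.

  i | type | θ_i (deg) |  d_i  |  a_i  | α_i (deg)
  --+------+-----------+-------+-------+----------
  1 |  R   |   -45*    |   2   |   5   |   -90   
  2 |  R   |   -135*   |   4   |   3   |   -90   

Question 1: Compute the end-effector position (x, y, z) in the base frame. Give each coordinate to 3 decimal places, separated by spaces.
4.864 0.793 4.121

after link 1: o_1 = (3.5355, -3.5355, 2.0000)
after link 2: o_2 = (4.8640, 0.7929, 4.1213)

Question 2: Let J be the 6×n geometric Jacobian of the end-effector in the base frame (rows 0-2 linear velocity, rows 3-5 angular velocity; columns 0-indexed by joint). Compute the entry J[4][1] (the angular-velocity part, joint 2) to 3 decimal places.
axis z_1 = (0.7071,0.7071,0.0000); lever o_n−o_1 = (1.3284,4.3284,2.1213)
cross product → J_v[:, 1] = (1.5000,-1.5000,2.1213)
J_ω[:, 1] = z_1
entry J[4][1] = 0.7071

0.707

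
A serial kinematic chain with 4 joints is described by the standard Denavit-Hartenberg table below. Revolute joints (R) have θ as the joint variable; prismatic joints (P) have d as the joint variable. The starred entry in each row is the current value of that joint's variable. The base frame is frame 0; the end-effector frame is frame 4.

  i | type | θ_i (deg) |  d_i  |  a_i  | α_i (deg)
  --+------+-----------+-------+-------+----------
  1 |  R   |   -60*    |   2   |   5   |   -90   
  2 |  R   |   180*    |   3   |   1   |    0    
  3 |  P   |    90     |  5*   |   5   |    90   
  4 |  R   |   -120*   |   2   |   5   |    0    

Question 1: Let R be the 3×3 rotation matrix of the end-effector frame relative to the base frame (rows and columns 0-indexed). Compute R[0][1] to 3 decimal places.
End-effector y-axis (col 1 of R) = (-0.4330,-0.2500,0.8660)
R[0][1] = -0.4330

-0.433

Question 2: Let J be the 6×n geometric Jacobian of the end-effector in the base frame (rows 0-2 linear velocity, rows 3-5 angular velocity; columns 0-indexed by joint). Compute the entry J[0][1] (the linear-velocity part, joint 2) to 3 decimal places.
axis z_1 = (0.8660,0.5000,0.0000); lever o_n−o_1 = (1.6782,4.4330,2.5000)
cross product → J_v[:, 1] = (1.2500,-2.1651,3.0000)
J_ω[:, 1] = z_1
entry J[0][1] = 1.2500

1.250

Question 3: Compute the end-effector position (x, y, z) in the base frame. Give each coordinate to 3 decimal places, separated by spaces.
after link 1: o_1 = (2.5000, -4.3301, 2.0000)
after link 2: o_2 = (4.5981, -1.9641, 2.0000)
after link 3: o_3 = (8.9282, 0.5359, 7.0000)
after link 4: o_4 = (4.1782, 0.1029, 4.5000)

4.178 0.103 4.500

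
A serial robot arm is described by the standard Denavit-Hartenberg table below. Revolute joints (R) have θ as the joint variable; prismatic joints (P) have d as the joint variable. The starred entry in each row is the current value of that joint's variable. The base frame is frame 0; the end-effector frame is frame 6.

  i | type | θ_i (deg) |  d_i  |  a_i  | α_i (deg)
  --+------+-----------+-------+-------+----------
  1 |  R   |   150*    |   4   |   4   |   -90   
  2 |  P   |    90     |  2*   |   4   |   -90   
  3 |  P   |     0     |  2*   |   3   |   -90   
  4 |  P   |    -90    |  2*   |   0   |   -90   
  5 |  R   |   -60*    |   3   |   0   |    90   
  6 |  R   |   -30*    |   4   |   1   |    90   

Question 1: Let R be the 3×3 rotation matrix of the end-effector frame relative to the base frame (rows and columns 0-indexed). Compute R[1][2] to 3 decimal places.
End-effector z-axis (col 2 of R) = (-0.4330,-0.2500,0.8660)
R[1][2] = -0.2500

-0.250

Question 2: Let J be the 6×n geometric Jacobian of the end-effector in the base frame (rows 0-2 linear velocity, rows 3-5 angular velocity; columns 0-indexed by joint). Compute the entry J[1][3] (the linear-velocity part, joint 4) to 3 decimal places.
0.866

prismatic axis z_3 = (0.5000,0.8660,-0.0000)
J_v[:, 3] = z_3; J_ω[:, 3] = (0,0,0)
entry J[1][3] = 0.8660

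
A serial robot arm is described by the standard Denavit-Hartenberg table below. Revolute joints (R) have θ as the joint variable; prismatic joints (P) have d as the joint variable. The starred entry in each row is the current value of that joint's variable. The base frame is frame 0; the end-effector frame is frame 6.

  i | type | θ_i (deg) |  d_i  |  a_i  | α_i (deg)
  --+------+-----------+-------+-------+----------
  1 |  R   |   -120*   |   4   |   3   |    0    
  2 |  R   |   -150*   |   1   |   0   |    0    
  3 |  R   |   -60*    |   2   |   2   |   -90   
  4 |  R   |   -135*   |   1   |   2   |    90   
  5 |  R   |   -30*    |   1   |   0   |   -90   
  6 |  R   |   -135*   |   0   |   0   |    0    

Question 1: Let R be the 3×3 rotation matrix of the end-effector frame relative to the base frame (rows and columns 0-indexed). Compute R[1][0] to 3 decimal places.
0.273

End-effector x-axis (col 0 of R) = (-0.2348,0.2727,-0.9330)
R[1][0] = 0.2727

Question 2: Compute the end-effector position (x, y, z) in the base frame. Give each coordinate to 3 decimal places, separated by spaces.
-2.105 -1.793 7.707

after link 1: o_1 = (-1.5000, -2.5981, 4.0000)
after link 2: o_2 = (-1.5000, -2.5981, 5.0000)
after link 3: o_3 = (0.2321, -1.5981, 7.0000)
after link 4: o_4 = (-1.4927, -1.4392, 8.4142)
after link 5: o_5 = (-2.1051, -1.7927, 7.7071)
after link 6: o_6 = (-2.1051, -1.7927, 7.7071)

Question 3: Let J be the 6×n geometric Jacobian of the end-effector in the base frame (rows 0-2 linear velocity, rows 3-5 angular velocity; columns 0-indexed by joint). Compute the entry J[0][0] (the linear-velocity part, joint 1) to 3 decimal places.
axis z_0 = ẑ; lever o_n−o_0 = (-2.1051,-1.7927,7.7071)
cross product → J_v[:, 0] = (1.7927,-2.1051,0.0000)
J_ω[:, 0] = z_0
entry J[0][0] = 1.7927

1.793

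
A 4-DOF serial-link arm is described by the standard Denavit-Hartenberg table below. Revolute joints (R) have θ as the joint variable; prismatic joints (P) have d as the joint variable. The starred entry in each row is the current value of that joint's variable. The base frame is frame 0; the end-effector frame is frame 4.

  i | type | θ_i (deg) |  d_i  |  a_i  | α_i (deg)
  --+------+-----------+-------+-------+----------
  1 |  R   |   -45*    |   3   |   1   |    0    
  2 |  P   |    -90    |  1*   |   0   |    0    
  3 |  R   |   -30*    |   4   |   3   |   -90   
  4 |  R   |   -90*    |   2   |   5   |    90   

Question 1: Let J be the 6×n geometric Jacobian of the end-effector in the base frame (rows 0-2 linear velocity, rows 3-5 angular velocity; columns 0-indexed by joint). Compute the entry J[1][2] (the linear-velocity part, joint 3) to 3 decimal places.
axis z_2 = (0.0000,0.0000,1.0000); lever o_n−o_2 = (-2.3801,-2.7083,9.0000)
cross product → J_v[:, 2] = (2.7083,-2.3801,0.0000)
J_ω[:, 2] = z_2
entry J[1][2] = -2.3801

-2.380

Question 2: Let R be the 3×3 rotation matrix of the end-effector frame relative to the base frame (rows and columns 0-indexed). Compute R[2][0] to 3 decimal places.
1.000

End-effector x-axis (col 0 of R) = (-0.0000,0.0000,1.0000)
R[2][0] = 1.0000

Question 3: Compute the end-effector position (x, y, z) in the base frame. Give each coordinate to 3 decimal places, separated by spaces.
after link 1: o_1 = (0.7071, -0.7071, 3.0000)
after link 2: o_2 = (0.7071, -0.7071, 4.0000)
after link 3: o_3 = (-2.1907, -1.4836, 8.0000)
after link 4: o_4 = (-1.6730, -3.4154, 13.0000)

-1.673 -3.415 13.000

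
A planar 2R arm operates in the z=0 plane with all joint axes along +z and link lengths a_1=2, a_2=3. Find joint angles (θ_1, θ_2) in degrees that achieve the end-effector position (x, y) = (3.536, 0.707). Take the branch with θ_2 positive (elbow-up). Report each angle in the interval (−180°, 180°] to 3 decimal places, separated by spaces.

-44.993 89.985

cos θ_2 = (13.0031−2²−3²)/(2·2·3) = 0.0003; θ_2 = 89.9850° (elbow-up)
β = atan2(0.7070,3.5360) = 11.3068°; ψ = atan2(3.0000,2.0008) = 56.2995°
θ_1 = β − ψ = -44.9927°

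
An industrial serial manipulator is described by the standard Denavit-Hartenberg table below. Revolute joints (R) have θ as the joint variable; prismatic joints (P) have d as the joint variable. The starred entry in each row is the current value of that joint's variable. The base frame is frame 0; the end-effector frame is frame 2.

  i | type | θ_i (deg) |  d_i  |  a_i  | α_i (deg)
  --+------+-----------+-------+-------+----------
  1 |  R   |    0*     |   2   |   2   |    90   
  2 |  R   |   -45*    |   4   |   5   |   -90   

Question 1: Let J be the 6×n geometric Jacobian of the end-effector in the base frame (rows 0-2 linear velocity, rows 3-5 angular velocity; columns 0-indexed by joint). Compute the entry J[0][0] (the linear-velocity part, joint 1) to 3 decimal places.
4.000

axis z_0 = ẑ; lever o_n−o_0 = (5.5355,-4.0000,-1.5355)
cross product → J_v[:, 0] = (4.0000,5.5355,-0.0000)
J_ω[:, 0] = z_0
entry J[0][0] = 4.0000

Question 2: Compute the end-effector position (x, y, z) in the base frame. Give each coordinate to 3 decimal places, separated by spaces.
5.536 -4.000 -1.536

after link 1: o_1 = (2.0000, 0.0000, 2.0000)
after link 2: o_2 = (5.5355, -4.0000, -1.5355)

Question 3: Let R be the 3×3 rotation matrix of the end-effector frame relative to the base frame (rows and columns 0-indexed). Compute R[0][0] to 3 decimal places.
0.707

End-effector x-axis (col 0 of R) = (0.7071,-0.0000,-0.7071)
R[0][0] = 0.7071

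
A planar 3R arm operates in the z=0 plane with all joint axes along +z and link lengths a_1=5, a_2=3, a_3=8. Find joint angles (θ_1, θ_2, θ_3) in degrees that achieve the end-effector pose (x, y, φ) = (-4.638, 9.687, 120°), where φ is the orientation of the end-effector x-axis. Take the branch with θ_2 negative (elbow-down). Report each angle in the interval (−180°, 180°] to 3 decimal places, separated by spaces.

135.004 -150.005 135.001

wrist centre = target − a_3·(cos φ, sin φ) = (-0.6380, 2.7588)
cos θ_2 = (8.0180−5²−3²)/(2·5·3) = -0.8661; θ_2 = -150.0047° (elbow-down)
β = atan2(2.7588,-0.6380) = 103.0213°; ψ = atan2(-1.4998,2.4018) = -31.9824°
θ_1 = β − ψ = 135.0037°
θ_3 = φ − θ_1 − θ_2 = 135.0010° (wrapped to (-180°,180°])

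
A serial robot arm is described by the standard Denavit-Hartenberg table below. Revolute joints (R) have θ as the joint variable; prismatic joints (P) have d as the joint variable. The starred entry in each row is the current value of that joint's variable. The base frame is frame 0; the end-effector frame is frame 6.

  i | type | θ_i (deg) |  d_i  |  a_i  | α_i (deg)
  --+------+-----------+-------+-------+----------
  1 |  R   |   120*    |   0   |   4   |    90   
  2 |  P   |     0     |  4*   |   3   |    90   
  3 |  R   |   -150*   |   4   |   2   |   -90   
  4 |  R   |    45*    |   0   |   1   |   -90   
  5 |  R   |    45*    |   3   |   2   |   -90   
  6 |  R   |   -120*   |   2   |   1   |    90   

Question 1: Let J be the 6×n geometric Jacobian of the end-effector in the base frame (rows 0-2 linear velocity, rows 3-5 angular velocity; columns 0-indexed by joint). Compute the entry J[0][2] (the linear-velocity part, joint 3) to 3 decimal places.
axis z_2 = (0.0000,0.0000,-1.0000); lever o_n−o_2 = (2.4749,0.2766,-0.8092)
cross product → J_v[:, 2] = (0.2766,-2.4749,-0.0000)
J_ω[:, 2] = z_2
entry J[0][2] = 0.2766

0.277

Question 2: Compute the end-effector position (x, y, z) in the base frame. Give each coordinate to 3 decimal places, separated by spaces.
after link 1: o_1 = (-2.0000, 3.4641, 0.0000)
after link 2: o_2 = (-0.0359, 8.0622, 0.0000)
after link 3: o_3 = (-0.0359, 6.0622, -4.0000)
after link 4: o_4 = (-0.0359, 5.3551, -3.2929)
after link 5: o_5 = (1.3783, 6.4764, -0.1716)
after link 6: o_6 = (2.4390, 8.3388, -0.8092)

2.439 8.339 -0.809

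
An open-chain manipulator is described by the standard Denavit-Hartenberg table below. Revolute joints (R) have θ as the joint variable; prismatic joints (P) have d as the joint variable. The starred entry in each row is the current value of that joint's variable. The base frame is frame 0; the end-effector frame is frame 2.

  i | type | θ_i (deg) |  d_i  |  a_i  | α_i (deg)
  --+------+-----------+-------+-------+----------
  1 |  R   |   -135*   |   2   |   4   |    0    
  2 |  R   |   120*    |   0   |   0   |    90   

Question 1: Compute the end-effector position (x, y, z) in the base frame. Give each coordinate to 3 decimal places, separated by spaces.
after link 1: o_1 = (-2.8284, -2.8284, 2.0000)
after link 2: o_2 = (-2.8284, -2.8284, 2.0000)

-2.828 -2.828 2.000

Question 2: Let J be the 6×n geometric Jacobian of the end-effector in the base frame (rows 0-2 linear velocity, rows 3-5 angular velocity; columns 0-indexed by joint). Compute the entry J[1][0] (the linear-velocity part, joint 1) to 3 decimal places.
axis z_0 = ẑ; lever o_n−o_0 = (-2.8284,-2.8284,2.0000)
cross product → J_v[:, 0] = (2.8284,-2.8284,0.0000)
J_ω[:, 0] = z_0
entry J[1][0] = -2.8284

-2.828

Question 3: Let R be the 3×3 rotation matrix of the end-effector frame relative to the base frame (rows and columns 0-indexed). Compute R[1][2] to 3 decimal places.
End-effector z-axis (col 2 of R) = (-0.2588,-0.9659,0.0000)
R[1][2] = -0.9659

-0.966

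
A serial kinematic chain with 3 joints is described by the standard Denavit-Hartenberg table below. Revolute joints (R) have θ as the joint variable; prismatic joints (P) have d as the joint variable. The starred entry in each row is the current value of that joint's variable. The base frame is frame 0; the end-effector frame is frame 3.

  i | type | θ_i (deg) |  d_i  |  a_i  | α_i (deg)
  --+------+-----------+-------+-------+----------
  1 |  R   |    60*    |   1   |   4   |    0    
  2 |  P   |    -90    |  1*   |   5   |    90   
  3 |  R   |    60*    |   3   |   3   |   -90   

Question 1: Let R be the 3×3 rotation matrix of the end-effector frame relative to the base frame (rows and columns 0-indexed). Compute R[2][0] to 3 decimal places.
End-effector x-axis (col 0 of R) = (0.4330,-0.2500,0.8660)
R[2][0] = 0.8660

0.866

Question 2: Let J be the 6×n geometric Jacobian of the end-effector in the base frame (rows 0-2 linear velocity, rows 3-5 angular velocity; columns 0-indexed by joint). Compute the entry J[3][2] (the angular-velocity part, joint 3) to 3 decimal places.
-0.500

axis z_2 = (-0.5000,-0.8660,0.0000); lever o_n−o_2 = (-0.2010,-3.3481,2.5981)
cross product → J_v[:, 2] = (-2.2500,1.2990,1.5000)
J_ω[:, 2] = z_2
entry J[3][2] = -0.5000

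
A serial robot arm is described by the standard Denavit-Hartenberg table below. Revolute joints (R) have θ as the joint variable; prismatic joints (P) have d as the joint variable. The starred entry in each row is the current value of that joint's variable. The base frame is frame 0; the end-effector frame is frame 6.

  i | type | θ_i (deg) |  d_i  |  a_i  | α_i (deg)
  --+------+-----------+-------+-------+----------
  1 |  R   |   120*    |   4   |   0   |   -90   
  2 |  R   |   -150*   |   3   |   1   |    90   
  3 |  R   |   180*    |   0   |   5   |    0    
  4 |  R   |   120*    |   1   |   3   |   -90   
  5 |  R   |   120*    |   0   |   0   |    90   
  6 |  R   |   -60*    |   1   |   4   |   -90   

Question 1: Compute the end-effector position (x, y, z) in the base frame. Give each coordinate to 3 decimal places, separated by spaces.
-1.667 5.316 2.283

after link 1: o_1 = (0.0000, 0.0000, 4.0000)
after link 2: o_2 = (-2.1651, -2.2500, 4.5000)
after link 3: o_3 = (-4.3301, 1.5000, 2.0000)
after link 4: o_4 = (-1.1806, 1.2410, 1.8840)
after link 5: o_5 = (-1.1806, 1.2410, 1.8840)
after link 6: o_6 = (-1.6671, 5.3158, 2.2835)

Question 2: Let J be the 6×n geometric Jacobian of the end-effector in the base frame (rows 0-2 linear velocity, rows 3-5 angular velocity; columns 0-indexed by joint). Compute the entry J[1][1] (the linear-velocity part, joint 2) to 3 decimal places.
-1.487

axis z_1 = (-0.8660,-0.5000,0.0000); lever o_n−o_1 = (-1.6671,5.3158,-1.7165)
cross product → J_v[:, 1] = (0.8583,-1.4865,-5.4372)
J_ω[:, 1] = z_1
entry J[1][1] = -1.4865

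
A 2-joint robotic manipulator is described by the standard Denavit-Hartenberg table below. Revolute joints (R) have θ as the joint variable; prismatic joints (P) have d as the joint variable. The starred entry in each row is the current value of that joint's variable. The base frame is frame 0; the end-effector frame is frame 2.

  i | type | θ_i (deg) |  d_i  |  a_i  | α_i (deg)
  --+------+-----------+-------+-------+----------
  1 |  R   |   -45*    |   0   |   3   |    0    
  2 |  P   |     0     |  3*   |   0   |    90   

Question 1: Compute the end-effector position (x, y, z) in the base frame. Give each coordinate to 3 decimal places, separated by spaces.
2.121 -2.121 3.000

after link 1: o_1 = (2.1213, -2.1213, 0.0000)
after link 2: o_2 = (2.1213, -2.1213, 3.0000)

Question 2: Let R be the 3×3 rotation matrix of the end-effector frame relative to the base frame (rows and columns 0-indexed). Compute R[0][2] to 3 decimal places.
-0.707

End-effector z-axis (col 2 of R) = (-0.7071,-0.7071,0.0000)
R[0][2] = -0.7071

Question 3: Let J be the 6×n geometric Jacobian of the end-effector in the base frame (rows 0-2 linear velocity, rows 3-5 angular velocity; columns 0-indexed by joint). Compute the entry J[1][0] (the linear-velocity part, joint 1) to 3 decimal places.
axis z_0 = ẑ; lever o_n−o_0 = (2.1213,-2.1213,3.0000)
cross product → J_v[:, 0] = (2.1213,2.1213,-0.0000)
J_ω[:, 0] = z_0
entry J[1][0] = 2.1213

2.121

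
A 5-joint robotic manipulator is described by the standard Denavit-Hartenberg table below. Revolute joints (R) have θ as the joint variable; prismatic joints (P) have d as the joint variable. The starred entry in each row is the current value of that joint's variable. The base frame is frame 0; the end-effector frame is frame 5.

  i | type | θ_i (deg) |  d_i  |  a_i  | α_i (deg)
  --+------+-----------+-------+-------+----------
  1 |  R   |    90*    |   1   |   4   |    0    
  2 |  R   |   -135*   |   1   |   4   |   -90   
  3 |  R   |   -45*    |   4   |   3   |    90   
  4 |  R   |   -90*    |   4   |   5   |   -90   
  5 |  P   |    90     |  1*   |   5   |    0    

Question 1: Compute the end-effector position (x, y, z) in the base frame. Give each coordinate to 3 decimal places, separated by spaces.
after link 1: o_1 = (0.0000, 4.0000, 1.0000)
after link 2: o_2 = (2.8284, 1.1716, 2.0000)
after link 3: o_3 = (7.1569, 2.5000, 4.1213)
after link 4: o_4 = (1.6213, 0.9645, 6.9497)
after link 5: o_5 = (4.6213, -2.0355, 4.1213)

4.621 -2.036 4.121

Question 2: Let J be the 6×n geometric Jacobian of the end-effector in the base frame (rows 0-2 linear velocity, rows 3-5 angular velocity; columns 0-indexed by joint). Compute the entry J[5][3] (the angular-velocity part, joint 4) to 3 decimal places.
0.707

axis z_3 = (-0.5000,0.5000,0.7071); lever o_n−o_3 = (-2.5355,-4.5355,0.0000)
cross product → J_v[:, 3] = (3.2071,-1.7929,3.5355)
J_ω[:, 3] = z_3
entry J[5][3] = 0.7071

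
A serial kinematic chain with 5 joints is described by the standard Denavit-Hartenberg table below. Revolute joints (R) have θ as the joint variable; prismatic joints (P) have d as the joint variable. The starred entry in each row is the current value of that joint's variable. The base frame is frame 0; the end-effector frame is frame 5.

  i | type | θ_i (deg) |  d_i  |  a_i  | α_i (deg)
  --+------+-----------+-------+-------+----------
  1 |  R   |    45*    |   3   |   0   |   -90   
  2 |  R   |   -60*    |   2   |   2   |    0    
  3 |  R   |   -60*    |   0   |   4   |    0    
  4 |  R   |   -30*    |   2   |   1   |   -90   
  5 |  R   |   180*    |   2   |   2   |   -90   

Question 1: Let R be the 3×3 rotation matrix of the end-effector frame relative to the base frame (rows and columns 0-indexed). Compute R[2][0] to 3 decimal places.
-0.500

End-effector x-axis (col 0 of R) = (0.6124,0.6124,-0.5000)
R[2][0] = -0.5000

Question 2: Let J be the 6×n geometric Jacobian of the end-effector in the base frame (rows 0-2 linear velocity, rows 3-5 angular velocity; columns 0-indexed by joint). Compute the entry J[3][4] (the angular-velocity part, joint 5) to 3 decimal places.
0.354

axis z_4 = (0.3536,0.3536,0.8660); lever o_n−o_4 = (1.9319,1.9319,0.7321)
cross product → J_v[:, 4] = (-1.4142,1.4142,0.0000)
J_ω[:, 4] = z_4
entry J[3][4] = 0.3536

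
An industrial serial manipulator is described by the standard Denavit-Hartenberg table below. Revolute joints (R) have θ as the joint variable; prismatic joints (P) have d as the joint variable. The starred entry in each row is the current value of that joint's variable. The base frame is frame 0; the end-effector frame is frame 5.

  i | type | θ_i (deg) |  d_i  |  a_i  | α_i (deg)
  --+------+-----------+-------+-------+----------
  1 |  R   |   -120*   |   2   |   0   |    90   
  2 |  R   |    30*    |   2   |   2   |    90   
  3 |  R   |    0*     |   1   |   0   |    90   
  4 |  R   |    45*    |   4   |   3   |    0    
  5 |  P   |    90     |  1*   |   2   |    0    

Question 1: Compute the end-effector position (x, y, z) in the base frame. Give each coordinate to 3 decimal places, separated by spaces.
0.292 -5.494 -0.574

after link 1: o_1 = (0.0000, 0.0000, 2.0000)
after link 2: o_2 = (-2.5981, -0.5000, 3.0000)
after link 3: o_3 = (-2.8481, -0.9330, 2.1340)
after link 4: o_4 = (-0.8329, -5.4426, 1.3575)
after link 5: o_5 = (0.2920, -5.4943, -0.5743)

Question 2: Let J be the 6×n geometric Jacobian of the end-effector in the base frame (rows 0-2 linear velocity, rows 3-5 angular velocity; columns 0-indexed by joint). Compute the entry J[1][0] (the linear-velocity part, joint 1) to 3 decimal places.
0.292

axis z_0 = ẑ; lever o_n−o_0 = (0.2920,-5.4943,-0.5743)
cross product → J_v[:, 0] = (5.4943,0.2920,-0.0000)
J_ω[:, 0] = z_0
entry J[1][0] = 0.2920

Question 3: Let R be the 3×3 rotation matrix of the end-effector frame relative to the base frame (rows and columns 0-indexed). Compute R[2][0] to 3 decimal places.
-0.966

End-effector x-axis (col 0 of R) = (0.1294,0.2241,-0.9659)
R[2][0] = -0.9659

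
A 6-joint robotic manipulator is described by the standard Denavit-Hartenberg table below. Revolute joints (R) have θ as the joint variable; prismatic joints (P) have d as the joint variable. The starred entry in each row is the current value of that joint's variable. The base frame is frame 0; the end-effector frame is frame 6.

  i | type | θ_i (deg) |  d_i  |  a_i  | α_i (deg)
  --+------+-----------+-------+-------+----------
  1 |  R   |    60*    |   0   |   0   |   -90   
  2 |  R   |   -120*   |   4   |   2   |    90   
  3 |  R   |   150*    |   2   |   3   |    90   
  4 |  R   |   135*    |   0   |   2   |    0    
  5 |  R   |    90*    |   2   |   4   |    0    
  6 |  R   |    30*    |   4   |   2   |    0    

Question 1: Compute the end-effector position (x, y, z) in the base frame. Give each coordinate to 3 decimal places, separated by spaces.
after link 1: o_1 = (0.0000, 0.0000, 0.0000)
after link 2: o_2 = (-3.9641, 1.1340, 1.7321)
after link 3: o_3 = (-5.4796, 1.5090, -1.5179)
after link 4: o_4 = (-5.7858, -0.4356, -1.1644)
after link 5: o_5 = (-5.6987, 0.3510, 3.2372)
after link 6: o_6 = (-8.2501, 2.3424, 6.3234)

-8.250 2.342 6.323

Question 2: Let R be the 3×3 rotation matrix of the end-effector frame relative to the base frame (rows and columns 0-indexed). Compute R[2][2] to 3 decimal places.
0.433

End-effector z-axis (col 2 of R) = (-0.8750,0.2165,0.4330)
R[2][2] = 0.4330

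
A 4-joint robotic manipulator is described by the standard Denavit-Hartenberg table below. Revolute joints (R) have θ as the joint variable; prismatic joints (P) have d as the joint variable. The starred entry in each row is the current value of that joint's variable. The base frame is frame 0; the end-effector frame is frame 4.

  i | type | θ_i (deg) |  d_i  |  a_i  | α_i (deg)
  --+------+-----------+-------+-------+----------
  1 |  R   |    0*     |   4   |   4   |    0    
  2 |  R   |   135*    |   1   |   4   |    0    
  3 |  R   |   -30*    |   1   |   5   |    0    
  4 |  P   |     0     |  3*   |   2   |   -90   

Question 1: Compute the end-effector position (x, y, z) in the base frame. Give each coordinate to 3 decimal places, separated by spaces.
after link 1: o_1 = (4.0000, 0.0000, 4.0000)
after link 2: o_2 = (1.1716, 2.8284, 5.0000)
after link 3: o_3 = (-0.1225, 7.6581, 6.0000)
after link 4: o_4 = (-0.6402, 9.5899, 9.0000)

-0.640 9.590 9.000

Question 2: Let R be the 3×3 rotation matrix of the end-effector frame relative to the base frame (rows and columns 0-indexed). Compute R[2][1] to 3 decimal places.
-1.000

End-effector y-axis (col 1 of R) = (-0.0000,-0.0000,-1.0000)
R[2][1] = -1.0000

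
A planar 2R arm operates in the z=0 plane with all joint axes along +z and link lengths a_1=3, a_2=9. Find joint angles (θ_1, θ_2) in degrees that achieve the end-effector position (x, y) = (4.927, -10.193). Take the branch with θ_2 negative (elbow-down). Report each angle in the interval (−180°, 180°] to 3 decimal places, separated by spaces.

-29.988 -45.017

cos θ_2 = (128.1726−3²−9²)/(2·3·9) = 0.7069; θ_2 = -45.0168° (elbow-down)
β = atan2(-10.1930,4.9270) = -64.2022°; ψ = atan2(-6.3658,9.3621) = -34.2140°
θ_1 = β − ψ = -29.9882°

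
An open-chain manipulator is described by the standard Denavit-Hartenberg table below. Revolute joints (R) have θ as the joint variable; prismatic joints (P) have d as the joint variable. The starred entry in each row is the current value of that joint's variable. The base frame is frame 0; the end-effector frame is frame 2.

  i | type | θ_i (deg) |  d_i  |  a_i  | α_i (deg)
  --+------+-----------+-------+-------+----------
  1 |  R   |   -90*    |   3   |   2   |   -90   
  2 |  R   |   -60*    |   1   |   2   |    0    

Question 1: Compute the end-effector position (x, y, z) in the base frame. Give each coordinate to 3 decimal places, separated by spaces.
1.000 -3.000 4.732

after link 1: o_1 = (0.0000, -2.0000, 3.0000)
after link 2: o_2 = (1.0000, -3.0000, 4.7321)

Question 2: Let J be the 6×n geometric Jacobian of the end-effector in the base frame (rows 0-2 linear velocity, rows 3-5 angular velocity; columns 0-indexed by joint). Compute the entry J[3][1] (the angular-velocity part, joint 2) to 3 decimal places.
1.000

axis z_1 = (1.0000,0.0000,0.0000); lever o_n−o_1 = (1.0000,-1.0000,1.7321)
cross product → J_v[:, 1] = (0.0000,-1.7321,-1.0000)
J_ω[:, 1] = z_1
entry J[3][1] = 1.0000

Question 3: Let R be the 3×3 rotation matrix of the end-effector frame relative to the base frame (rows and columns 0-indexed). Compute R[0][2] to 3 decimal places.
End-effector z-axis (col 2 of R) = (1.0000,0.0000,0.0000)
R[0][2] = 1.0000

1.000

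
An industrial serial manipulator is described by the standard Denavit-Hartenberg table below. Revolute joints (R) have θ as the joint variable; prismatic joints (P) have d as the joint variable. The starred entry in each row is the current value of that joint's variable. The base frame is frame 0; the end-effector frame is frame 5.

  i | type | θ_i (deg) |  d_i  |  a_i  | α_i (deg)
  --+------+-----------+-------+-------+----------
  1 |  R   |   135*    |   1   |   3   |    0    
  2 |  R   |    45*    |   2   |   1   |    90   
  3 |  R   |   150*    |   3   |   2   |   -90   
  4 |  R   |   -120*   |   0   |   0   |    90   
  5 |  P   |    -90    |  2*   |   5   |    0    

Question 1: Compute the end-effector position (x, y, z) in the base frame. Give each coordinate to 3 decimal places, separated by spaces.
after link 1: o_1 = (-2.1213, 2.1213, 1.0000)
after link 2: o_2 = (-3.1213, 2.1213, 3.0000)
after link 3: o_3 = (-1.3893, 5.1213, 4.0000)
after link 4: o_4 = (-1.3893, 5.1213, 4.0000)
after link 5: o_5 = (-5.3893, 4.1213, 7.4641)

-5.389 4.121 7.464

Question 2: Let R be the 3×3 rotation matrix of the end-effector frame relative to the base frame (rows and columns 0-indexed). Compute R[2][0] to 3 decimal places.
End-effector x-axis (col 0 of R) = (-0.5000,0.0000,0.8660)
R[2][0] = 0.8660

0.866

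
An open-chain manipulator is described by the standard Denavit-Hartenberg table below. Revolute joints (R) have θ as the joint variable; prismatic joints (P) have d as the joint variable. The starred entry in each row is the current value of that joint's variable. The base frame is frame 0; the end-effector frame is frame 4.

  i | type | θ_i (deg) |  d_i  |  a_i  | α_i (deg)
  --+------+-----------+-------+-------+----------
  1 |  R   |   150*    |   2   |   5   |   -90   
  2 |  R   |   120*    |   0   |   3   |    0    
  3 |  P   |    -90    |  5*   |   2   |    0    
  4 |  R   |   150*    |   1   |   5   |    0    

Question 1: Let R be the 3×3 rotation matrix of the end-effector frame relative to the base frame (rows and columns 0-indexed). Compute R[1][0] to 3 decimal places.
End-effector x-axis (col 0 of R) = (0.8660,-0.5000,-0.0000)
R[1][0] = -0.5000

-0.500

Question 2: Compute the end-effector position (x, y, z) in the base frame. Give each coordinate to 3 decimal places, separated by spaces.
after link 1: o_1 = (-4.3301, 2.5000, 2.0000)
after link 2: o_2 = (-3.0311, 1.7500, -0.5981)
after link 3: o_3 = (-7.0311, -1.7141, -1.5981)
after link 4: o_4 = (-3.2010, -5.0801, -1.5981)

-3.201 -5.080 -1.598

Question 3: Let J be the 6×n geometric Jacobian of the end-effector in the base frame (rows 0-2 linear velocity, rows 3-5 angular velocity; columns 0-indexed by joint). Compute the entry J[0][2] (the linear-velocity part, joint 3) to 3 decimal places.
prismatic axis z_2 = (-0.5000,-0.8660,0.0000)
J_v[:, 2] = z_2; J_ω[:, 2] = (0,0,0)
entry J[0][2] = -0.5000

-0.500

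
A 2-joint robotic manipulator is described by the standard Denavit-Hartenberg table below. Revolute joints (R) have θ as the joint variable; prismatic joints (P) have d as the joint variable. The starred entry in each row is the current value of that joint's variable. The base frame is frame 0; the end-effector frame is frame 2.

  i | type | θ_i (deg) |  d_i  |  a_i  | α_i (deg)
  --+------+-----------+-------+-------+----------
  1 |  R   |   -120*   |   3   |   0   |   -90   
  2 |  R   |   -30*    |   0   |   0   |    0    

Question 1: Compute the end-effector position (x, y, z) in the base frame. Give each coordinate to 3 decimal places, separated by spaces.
0.000 0.000 3.000

after link 1: o_1 = (0.0000, 0.0000, 3.0000)
after link 2: o_2 = (0.0000, 0.0000, 3.0000)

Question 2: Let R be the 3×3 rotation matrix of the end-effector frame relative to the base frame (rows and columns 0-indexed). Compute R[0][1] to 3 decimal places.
End-effector y-axis (col 1 of R) = (-0.2500,-0.4330,-0.8660)
R[0][1] = -0.2500

-0.250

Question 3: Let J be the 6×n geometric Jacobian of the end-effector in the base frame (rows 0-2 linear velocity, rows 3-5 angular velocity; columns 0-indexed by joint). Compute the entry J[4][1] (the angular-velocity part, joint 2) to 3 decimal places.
axis z_1 = (0.8660,-0.5000,0.0000); lever o_n−o_1 = (0.0000,0.0000,0.0000)
cross product → J_v[:, 1] = (-0.0000,0.0000,0.0000)
J_ω[:, 1] = z_1
entry J[4][1] = -0.5000

-0.500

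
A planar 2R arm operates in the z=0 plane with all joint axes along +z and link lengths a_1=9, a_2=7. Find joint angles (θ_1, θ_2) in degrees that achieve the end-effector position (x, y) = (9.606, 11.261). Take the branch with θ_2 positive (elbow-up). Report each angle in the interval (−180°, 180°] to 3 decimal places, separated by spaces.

cos θ_2 = (219.0854−9²−7²)/(2·9·7) = 0.7070; θ_2 = 45.0065° (elbow-up)
β = atan2(11.2610,9.6060) = 49.5347°; ψ = atan2(4.9503,13.9492) = 19.5388°
θ_1 = β − ψ = 29.9959°

29.996 45.006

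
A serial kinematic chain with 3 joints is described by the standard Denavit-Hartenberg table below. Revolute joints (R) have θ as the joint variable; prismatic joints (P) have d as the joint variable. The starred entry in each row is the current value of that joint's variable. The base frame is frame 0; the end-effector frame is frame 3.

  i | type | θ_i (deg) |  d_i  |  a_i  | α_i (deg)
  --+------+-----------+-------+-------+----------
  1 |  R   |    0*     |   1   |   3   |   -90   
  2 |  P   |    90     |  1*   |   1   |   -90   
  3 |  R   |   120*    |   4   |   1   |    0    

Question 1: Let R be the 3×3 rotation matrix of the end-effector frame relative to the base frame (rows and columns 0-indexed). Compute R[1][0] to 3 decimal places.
End-effector x-axis (col 0 of R) = (-0.0000,-0.8660,0.5000)
R[1][0] = -0.8660

-0.866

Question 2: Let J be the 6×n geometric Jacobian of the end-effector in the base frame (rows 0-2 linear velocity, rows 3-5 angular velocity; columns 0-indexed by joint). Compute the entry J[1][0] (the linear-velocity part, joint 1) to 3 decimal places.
-1.000

axis z_0 = ẑ; lever o_n−o_0 = (-1.0000,0.1340,0.5000)
cross product → J_v[:, 0] = (-0.1340,-1.0000,0.0000)
J_ω[:, 0] = z_0
entry J[1][0] = -1.0000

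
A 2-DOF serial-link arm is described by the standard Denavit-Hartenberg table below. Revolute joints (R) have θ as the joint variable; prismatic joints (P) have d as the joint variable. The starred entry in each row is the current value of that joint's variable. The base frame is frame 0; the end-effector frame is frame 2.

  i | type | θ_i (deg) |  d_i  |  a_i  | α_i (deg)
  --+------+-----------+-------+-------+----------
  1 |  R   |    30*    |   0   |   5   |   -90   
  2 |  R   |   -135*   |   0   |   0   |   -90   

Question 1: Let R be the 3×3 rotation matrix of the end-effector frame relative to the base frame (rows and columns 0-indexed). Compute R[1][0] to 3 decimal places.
End-effector x-axis (col 0 of R) = (-0.6124,-0.3536,0.7071)
R[1][0] = -0.3536

-0.354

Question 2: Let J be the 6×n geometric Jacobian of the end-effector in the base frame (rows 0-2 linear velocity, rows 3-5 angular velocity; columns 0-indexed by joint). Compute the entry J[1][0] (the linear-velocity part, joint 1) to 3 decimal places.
4.330

axis z_0 = ẑ; lever o_n−o_0 = (4.3301,2.5000,0.0000)
cross product → J_v[:, 0] = (-2.5000,4.3301,0.0000)
J_ω[:, 0] = z_0
entry J[1][0] = 4.3301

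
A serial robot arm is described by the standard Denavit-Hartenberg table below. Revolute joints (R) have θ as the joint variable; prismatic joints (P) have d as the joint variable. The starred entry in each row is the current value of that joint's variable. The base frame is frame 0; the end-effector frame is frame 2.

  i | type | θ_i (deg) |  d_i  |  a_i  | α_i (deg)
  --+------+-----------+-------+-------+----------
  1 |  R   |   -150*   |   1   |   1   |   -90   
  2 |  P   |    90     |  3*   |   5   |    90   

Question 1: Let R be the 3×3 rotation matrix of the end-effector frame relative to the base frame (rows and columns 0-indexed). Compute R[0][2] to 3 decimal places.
End-effector z-axis (col 2 of R) = (-0.8660,-0.5000,0.0000)
R[0][2] = -0.8660

-0.866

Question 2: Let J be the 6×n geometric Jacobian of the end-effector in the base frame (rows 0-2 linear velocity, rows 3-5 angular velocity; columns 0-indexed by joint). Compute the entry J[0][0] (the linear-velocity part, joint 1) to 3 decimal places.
axis z_0 = ẑ; lever o_n−o_0 = (0.6340,-3.0981,-4.0000)
cross product → J_v[:, 0] = (3.0981,0.6340,-0.0000)
J_ω[:, 0] = z_0
entry J[0][0] = 3.0981

3.098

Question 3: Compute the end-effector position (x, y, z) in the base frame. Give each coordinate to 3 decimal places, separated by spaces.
after link 1: o_1 = (-0.8660, -0.5000, 1.0000)
after link 2: o_2 = (0.6340, -3.0981, -4.0000)

0.634 -3.098 -4.000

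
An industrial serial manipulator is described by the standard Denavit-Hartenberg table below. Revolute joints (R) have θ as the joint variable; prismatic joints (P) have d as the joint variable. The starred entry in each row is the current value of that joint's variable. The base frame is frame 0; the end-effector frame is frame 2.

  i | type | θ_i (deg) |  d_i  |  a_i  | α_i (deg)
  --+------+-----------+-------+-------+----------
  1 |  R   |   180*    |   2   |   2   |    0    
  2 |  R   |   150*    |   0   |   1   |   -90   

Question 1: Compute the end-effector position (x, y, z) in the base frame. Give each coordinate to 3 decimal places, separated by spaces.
-1.134 -0.500 2.000

after link 1: o_1 = (-2.0000, 0.0000, 2.0000)
after link 2: o_2 = (-1.1340, -0.5000, 2.0000)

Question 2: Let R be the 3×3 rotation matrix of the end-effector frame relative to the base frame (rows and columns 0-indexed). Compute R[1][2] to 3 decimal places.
0.866

End-effector z-axis (col 2 of R) = (0.5000,0.8660,0.0000)
R[1][2] = 0.8660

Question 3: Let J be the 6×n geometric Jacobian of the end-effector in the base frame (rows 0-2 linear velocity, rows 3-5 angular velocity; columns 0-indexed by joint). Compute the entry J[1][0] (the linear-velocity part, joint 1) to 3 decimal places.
-1.134

axis z_0 = ẑ; lever o_n−o_0 = (-1.1340,-0.5000,2.0000)
cross product → J_v[:, 0] = (0.5000,-1.1340,0.0000)
J_ω[:, 0] = z_0
entry J[1][0] = -1.1340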